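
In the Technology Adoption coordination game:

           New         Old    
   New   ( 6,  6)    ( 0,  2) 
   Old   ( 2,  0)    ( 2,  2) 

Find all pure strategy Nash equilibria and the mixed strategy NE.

Pure NE: (New, New) and (Old, Old); Mixed NE: p = 0.3333, q = 0.3333

Work:
Check pure NE:
(New, New): (6, 6) - no unilateral deviation beneficial
(Old, Old): (2, 2) - no unilateral deviation beneficial
Mixed NE: P1 plays New with p = 0.3333, P2 plays New with q = 0.3333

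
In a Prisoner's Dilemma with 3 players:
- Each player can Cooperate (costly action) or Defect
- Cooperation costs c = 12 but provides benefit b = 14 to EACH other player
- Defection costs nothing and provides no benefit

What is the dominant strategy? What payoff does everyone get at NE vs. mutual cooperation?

Dominant: Defect; NE payoff = 0; Coop payoff = 16

Work:
Defect dominates (saves cost c = 12, benefit to others is external)
NE: All defect → everyone gets 0
If all cooperate: each receives (2)×14 - 12 = 16
Social dilemma: 16 > 0 but NE gives 0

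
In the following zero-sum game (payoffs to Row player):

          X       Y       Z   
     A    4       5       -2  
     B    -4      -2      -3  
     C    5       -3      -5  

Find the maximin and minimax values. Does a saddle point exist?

Maximin = -2, Minimax = -2, Saddle: True

Work:
Row minimums: [-2, -4, -5] → maximin = -2
Column maximums: [5, 5, -2] → minimax = -2
Saddle point exists! Game value = -2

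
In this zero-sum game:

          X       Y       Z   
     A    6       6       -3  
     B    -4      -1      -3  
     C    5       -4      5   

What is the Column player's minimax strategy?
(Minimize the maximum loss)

Column should play Z, value = 5

Work:
Column player minimizes Row's maximum payoff:
Column X: max payoff to Row = 6
Column Y: max payoff to Row = 6
Column Z: max payoff to Row = 5
Minimum is 5, achieved by column Z.
Minimax strategy: Z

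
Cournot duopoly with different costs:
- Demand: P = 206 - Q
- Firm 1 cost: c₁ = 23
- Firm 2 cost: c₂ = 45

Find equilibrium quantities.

q₁* = 68.33, q₂* = 46.33

Work:
Reaction: q₁ = (206 - 23 - q₂)/2
Reaction: q₂ = (206 - 45 - q₁)/2
Solve simultaneously:
q₁* = (206 - 2×23 + 45)/3 = 68.33
q₂* = (206 - 2×45 + 23)/3 = 46.33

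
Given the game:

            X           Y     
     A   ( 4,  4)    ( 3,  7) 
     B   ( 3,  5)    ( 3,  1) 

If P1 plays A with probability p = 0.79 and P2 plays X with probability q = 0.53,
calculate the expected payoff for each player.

E[P1] = 3.4187, E[P2] = 4.9291

Work:
E[P1] = p·q·π₁(A,X) + p·(1-q)·π₁(A,Y) + (1-p)·q·π₁(B,X) + (1-p)·(1-q)·π₁(B,Y)
= 0.79·0.53·4 + 0.79·0.47·3 + 0.21·0.53·3 + 0.21·0.47·3
= 3.4187

E[P2] = 4.9291 (similar calculation)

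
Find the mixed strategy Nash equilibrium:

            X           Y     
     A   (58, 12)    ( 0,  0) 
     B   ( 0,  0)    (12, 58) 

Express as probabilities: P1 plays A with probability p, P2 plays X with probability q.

p = 0.8286, q = 0.1714

Work:
Find probabilities that make opponent indifferent:
P2 chooses q to make P1 indifferent between A and B
P1 chooses p to make P2 indifferent between X and Y
Mixed NE: P1 plays (A: 0.8286, B: 0.1714), P2 plays (X: 0.1714, Y: 0.8286)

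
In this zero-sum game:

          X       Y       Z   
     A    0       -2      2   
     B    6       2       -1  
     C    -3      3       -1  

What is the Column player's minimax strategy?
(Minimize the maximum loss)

Column should play Z, value = 2

Work:
Column player minimizes Row's maximum payoff:
Column X: max payoff to Row = 6
Column Y: max payoff to Row = 3
Column Z: max payoff to Row = 2
Minimum is 2, achieved by column Z.
Minimax strategy: Z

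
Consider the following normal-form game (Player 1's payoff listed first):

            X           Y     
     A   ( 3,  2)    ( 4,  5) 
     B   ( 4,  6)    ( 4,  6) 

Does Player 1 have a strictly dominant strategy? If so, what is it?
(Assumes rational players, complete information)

No strictly dominant strategy exists for Player 1

Work:
A strategy strictly dominates another if it gives a strictly higher payoff against every opponent action. Compare each pair of P1's strategies column-by-column:
  A vs B: [3 vs 4, 4 vs 4] → A does not strictly dominate B (column X: 3 ≤ 4)
  B vs A: [4 vs 3, 4 vs 4] → B does not strictly dominate A (column Y: 4 ≤ 4)
No single strategy strictly dominates all others → no strictly dominant strategy.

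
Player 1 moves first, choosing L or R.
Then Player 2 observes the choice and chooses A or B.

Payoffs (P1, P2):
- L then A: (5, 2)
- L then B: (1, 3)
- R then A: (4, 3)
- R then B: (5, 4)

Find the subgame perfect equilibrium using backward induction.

P1 plays R, P2 plays B after L and B after R; Payoff (5, 4)

Work:
Backward induction:
After L: P2 chooses B → P1 gets 1
After R: P2 chooses B → P1 gets 5
P1 chooses R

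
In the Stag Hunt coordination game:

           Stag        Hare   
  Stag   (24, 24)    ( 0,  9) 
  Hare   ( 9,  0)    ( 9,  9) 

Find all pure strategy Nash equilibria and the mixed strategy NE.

Pure NE: (Stag, Stag) and (Hare, Hare); Mixed NE: p = 0.375, q = 0.375

Work:
Check pure NE:
(Stag, Stag): (24, 24) - no unilateral deviation beneficial
(Hare, Hare): (9, 9) - no unilateral deviation beneficial
Mixed NE: P1 plays Stag with p = 0.375, P2 plays Stag with q = 0.375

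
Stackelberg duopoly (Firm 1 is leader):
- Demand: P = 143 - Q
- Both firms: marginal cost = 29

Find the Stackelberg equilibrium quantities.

q₁* (leader) = 57.0, q₂* (follower) = 28.5

Work:
Follower's reaction: q₂ = (a - c - q₁)/2
Leader substitutes: π₁ = q₁·(a - q₁ - (a-c-q₁)/2 - c)
FOC: q₁* = (143 - 29)/2 = 57.00
Then: q₂* = (143 - 29 - 57.0)/2 = 28.50
Leader has first-mover advantage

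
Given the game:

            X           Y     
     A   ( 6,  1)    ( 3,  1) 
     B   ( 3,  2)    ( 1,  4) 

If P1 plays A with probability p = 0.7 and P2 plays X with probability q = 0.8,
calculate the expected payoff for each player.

E[P1] = 4.56, E[P2] = 1.42

Work:
E[P1] = p·q·π₁(A,X) + p·(1-q)·π₁(A,Y) + (1-p)·q·π₁(B,X) + (1-p)·(1-q)·π₁(B,Y)
= 0.7·0.8·6 + 0.7·0.2·3 + 0.3·0.8·3 + 0.3·0.2·1
= 4.56

E[P2] = 1.42 (similar calculation)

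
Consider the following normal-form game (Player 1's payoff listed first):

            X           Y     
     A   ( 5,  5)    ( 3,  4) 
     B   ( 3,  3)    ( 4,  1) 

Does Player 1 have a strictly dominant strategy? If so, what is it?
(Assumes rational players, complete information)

No strictly dominant strategy exists for Player 1

Work:
A strategy strictly dominates another if it gives a strictly higher payoff against every opponent action. Compare each pair of P1's strategies column-by-column:
  A vs B: [5 vs 3, 3 vs 4] → A does not strictly dominate B (column Y: 3 ≤ 4)
  B vs A: [3 vs 5, 4 vs 3] → B does not strictly dominate A (column X: 3 ≤ 5)
No single strategy strictly dominates all others → no strictly dominant strategy.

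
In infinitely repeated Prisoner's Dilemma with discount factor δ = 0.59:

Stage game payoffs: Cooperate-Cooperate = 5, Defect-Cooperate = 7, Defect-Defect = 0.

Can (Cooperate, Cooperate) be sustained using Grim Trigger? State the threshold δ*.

δ* = 0.2857; since δ = 0.59 ≥ 0.2857, cooperation can be sustained

Work:
For Grim Trigger:
Cooperate forever: 5/(1-δ)
Defect then punished: 7 + 0·δ/(1-δ)
Need: 5/(1-δ) ≥ 7 + 0·δ/(1-δ)
Solving: δ ≥ (T-R)/(T-P) = (7-5)/(7-0) = 0.2857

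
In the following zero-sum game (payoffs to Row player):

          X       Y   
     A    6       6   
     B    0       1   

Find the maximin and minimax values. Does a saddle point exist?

Maximin = 6, Minimax = 6, Saddle: True

Work:
Row minimums: [6, 0] → maximin = 6
Column maximums: [6, 6] → minimax = 6
Saddle point exists! Game value = 6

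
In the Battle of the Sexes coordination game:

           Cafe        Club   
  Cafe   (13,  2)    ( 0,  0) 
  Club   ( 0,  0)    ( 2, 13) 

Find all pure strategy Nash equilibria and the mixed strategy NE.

Pure NE: (Cafe, Cafe) and (Club, Club); Mixed NE: p = 0.8667, q = 0.1333

Work:
Check pure NE:
(Cafe, Cafe): (13, 2) - no unilateral deviation beneficial
(Club, Club): (2, 13) - no unilateral deviation beneficial
Mixed NE: P1 plays Cafe with p = 0.8667, P2 plays Cafe with q = 0.1333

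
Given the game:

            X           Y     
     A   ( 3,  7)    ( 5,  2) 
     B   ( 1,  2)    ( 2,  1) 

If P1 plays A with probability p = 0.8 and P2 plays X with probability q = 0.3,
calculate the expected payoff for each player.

E[P1] = 3.86, E[P2] = 3.06

Work:
E[P1] = p·q·π₁(A,X) + p·(1-q)·π₁(A,Y) + (1-p)·q·π₁(B,X) + (1-p)·(1-q)·π₁(B,Y)
= 0.8·0.3·3 + 0.8·0.7·5 + 0.2·0.3·1 + 0.2·0.7·2
= 3.86

E[P2] = 3.06 (similar calculation)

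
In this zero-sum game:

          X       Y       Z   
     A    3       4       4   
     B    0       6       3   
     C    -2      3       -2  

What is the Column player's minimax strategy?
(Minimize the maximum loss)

Column should play X, value = 3

Work:
Column player minimizes Row's maximum payoff:
Column X: max payoff to Row = 3
Column Y: max payoff to Row = 6
Column Z: max payoff to Row = 4
Minimum is 3, achieved by column X.
Minimax strategy: X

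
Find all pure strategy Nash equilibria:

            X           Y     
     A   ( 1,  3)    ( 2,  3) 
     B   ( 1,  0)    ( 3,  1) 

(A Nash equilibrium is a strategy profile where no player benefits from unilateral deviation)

Nash equilibrium: (A, X), (B, Y)

Work:
Best responses:
  P1 vs X: payoffs [1, 1] → best response A/B (payoff 1)
  P1 vs Y: payoffs [2, 3] → best response B (payoff 3)
  P2 vs A: payoffs [3, 3] → best response X/Y (payoff 3)
  P2 vs B: payoffs [0, 1] → best response Y (payoff 1)
Mutual best responses: (A,X), (B,Y) → Nash equilibria.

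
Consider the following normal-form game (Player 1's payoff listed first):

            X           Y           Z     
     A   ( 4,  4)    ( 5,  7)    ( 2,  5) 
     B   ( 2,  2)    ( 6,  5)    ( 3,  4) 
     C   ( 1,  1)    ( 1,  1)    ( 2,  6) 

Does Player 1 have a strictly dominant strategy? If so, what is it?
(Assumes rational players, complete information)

No strictly dominant strategy exists for Player 1

Work:
A strategy strictly dominates another if it gives a strictly higher payoff against every opponent action. Compare each pair of P1's strategies column-by-column:
  A vs B: [4 vs 2, 5 vs 6, 2 vs 3] → A does not strictly dominate B (column Y: 5 ≤ 6)
  A vs C: [4 vs 1, 5 vs 1, 2 vs 2] → A does not strictly dominate C (column Z: 2 ≤ 2)
  B vs A: [2 vs 4, 6 vs 5, 3 vs 2] → B does not strictly dominate A (column X: 2 ≤ 4)
  B vs C: [2 vs 1, 6 vs 1, 3 vs 2] → B strictly dominates C
  C vs A: [1 vs 4, 1 vs 5, 2 vs 2] → C does not strictly dominate A (column X: 1 ≤ 4)
  C vs B: [1 vs 2, 1 vs 6, 2 vs 3] → C does not strictly dominate B (column X: 1 ≤ 2)
No single strategy strictly dominates all others → no strictly dominant strategy.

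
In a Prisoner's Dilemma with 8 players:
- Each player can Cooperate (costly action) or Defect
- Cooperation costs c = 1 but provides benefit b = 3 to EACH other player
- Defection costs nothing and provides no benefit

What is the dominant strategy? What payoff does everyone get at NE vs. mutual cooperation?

Dominant: Defect; NE payoff = 0; Coop payoff = 20

Work:
Defect dominates (saves cost c = 1, benefit to others is external)
NE: All defect → everyone gets 0
If all cooperate: each receives (7)×3 - 1 = 20
Social dilemma: 20 > 0 but NE gives 0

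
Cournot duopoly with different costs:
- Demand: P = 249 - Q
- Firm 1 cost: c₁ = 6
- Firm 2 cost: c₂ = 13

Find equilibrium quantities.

q₁* = 83.33, q₂* = 76.33

Work:
Reaction: q₁ = (249 - 6 - q₂)/2
Reaction: q₂ = (249 - 13 - q₁)/2
Solve simultaneously:
q₁* = (249 - 2×6 + 13)/3 = 83.33
q₂* = (249 - 2×13 + 6)/3 = 76.33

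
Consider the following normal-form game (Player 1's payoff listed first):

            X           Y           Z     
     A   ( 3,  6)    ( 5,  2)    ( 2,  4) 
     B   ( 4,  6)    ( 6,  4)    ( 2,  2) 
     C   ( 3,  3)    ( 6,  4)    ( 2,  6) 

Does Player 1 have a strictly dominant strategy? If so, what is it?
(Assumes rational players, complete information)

No strictly dominant strategy exists for Player 1

Work:
A strategy strictly dominates another if it gives a strictly higher payoff against every opponent action. Compare each pair of P1's strategies column-by-column:
  A vs B: [3 vs 4, 5 vs 6, 2 vs 2] → A does not strictly dominate B (column X: 3 ≤ 4)
  A vs C: [3 vs 3, 5 vs 6, 2 vs 2] → A does not strictly dominate C (column X: 3 ≤ 3)
  B vs A: [4 vs 3, 6 vs 5, 2 vs 2] → B does not strictly dominate A (column Z: 2 ≤ 2)
  B vs C: [4 vs 3, 6 vs 6, 2 vs 2] → B does not strictly dominate C (column Y: 6 ≤ 6)
  C vs A: [3 vs 3, 6 vs 5, 2 vs 2] → C does not strictly dominate A (column X: 3 ≤ 3)
  C vs B: [3 vs 4, 6 vs 6, 2 vs 2] → C does not strictly dominate B (column X: 3 ≤ 4)
No single strategy strictly dominates all others → no strictly dominant strategy.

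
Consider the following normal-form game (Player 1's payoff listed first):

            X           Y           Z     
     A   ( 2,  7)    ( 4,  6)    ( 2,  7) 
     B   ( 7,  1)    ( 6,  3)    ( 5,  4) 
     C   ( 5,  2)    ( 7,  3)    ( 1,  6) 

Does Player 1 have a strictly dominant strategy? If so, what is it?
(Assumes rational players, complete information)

No strictly dominant strategy exists for Player 1

Work:
A strategy strictly dominates another if it gives a strictly higher payoff against every opponent action. Compare each pair of P1's strategies column-by-column:
  A vs B: [2 vs 7, 4 vs 6, 2 vs 5] → A does not strictly dominate B (column X: 2 ≤ 7)
  A vs C: [2 vs 5, 4 vs 7, 2 vs 1] → A does not strictly dominate C (column X: 2 ≤ 5)
  B vs A: [7 vs 2, 6 vs 4, 5 vs 2] → B strictly dominates A
  B vs C: [7 vs 5, 6 vs 7, 5 vs 1] → B does not strictly dominate C (column Y: 6 ≤ 7)
  C vs A: [5 vs 2, 7 vs 4, 1 vs 2] → C does not strictly dominate A (column Z: 1 ≤ 2)
  C vs B: [5 vs 7, 7 vs 6, 1 vs 5] → C does not strictly dominate B (column X: 5 ≤ 7)
No single strategy strictly dominates all others → no strictly dominant strategy.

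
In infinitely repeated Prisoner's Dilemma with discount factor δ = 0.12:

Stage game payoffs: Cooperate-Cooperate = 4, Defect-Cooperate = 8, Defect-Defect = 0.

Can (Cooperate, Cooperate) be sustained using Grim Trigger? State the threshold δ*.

δ* = 0.5; since δ = 0.12 < 0.5, cooperation cannot be sustained

Work:
For Grim Trigger:
Cooperate forever: 4/(1-δ)
Defect then punished: 8 + 0·δ/(1-δ)
Need: 4/(1-δ) ≥ 8 + 0·δ/(1-δ)
Solving: δ ≥ (T-R)/(T-P) = (8-4)/(8-0) = 0.5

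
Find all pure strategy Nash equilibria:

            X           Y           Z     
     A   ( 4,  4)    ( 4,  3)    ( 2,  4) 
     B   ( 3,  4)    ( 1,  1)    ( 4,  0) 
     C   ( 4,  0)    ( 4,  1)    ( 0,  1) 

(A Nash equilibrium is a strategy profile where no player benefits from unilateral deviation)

Nash equilibrium: (A, X), (C, Y)

Work:
Best responses:
  P1 vs X: payoffs [4, 3, 4] → best response A/C (payoff 4)
  P1 vs Y: payoffs [4, 1, 4] → best response A/C (payoff 4)
  P1 vs Z: payoffs [2, 4, 0] → best response B (payoff 4)
  P2 vs A: payoffs [4, 3, 4] → best response X/Z (payoff 4)
  P2 vs B: payoffs [4, 1, 0] → best response X (payoff 4)
  P2 vs C: payoffs [0, 1, 1] → best response Y/Z (payoff 1)
Mutual best responses: (A,X), (C,Y) → Nash equilibria.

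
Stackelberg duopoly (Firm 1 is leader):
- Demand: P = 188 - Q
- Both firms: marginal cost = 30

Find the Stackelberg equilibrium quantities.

q₁* (leader) = 79.0, q₂* (follower) = 39.5

Work:
Follower's reaction: q₂ = (a - c - q₁)/2
Leader substitutes: π₁ = q₁·(a - q₁ - (a-c-q₁)/2 - c)
FOC: q₁* = (188 - 30)/2 = 79.00
Then: q₂* = (188 - 30 - 79.0)/2 = 39.50
Leader has first-mover advantage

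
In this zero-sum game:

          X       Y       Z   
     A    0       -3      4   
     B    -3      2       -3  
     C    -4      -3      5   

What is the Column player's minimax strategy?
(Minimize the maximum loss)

Column should play X, value = 0

Work:
Column player minimizes Row's maximum payoff:
Column X: max payoff to Row = 0
Column Y: max payoff to Row = 2
Column Z: max payoff to Row = 5
Minimum is 0, achieved by column X.
Minimax strategy: X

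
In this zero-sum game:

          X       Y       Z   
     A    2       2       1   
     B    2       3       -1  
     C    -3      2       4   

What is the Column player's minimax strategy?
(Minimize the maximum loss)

Column should play X, value = 2

Work:
Column player minimizes Row's maximum payoff:
Column X: max payoff to Row = 2
Column Y: max payoff to Row = 3
Column Z: max payoff to Row = 4
Minimum is 2, achieved by column X.
Minimax strategy: X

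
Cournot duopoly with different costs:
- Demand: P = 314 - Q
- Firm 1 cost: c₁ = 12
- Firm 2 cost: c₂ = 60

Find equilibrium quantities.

q₁* = 116.67, q₂* = 68.67

Work:
Reaction: q₁ = (314 - 12 - q₂)/2
Reaction: q₂ = (314 - 60 - q₁)/2
Solve simultaneously:
q₁* = (314 - 2×12 + 60)/3 = 116.67
q₂* = (314 - 2×60 + 12)/3 = 68.67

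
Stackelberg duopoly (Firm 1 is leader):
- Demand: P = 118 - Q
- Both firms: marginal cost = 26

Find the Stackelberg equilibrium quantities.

q₁* (leader) = 46.0, q₂* (follower) = 23.0

Work:
Follower's reaction: q₂ = (a - c - q₁)/2
Leader substitutes: π₁ = q₁·(a - q₁ - (a-c-q₁)/2 - c)
FOC: q₁* = (118 - 26)/2 = 46.00
Then: q₂* = (118 - 26 - 46.0)/2 = 23.00
Leader has first-mover advantage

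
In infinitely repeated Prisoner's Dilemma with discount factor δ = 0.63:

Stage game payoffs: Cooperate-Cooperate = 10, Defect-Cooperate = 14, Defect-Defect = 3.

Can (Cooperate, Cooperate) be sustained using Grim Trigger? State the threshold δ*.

δ* = 0.3636; since δ = 0.63 ≥ 0.3636, cooperation can be sustained

Work:
For Grim Trigger:
Cooperate forever: 10/(1-δ)
Defect then punished: 14 + 3·δ/(1-δ)
Need: 10/(1-δ) ≥ 14 + 3·δ/(1-δ)
Solving: δ ≥ (T-R)/(T-P) = (14-10)/(14-3) = 0.3636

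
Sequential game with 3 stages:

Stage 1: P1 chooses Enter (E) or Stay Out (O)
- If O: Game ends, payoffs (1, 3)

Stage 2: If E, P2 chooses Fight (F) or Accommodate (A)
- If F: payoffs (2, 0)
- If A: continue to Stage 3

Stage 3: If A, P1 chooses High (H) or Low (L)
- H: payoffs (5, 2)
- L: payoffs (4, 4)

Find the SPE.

SPE: (E, A, H); Outcome (5, 2)

Work:
Stage 3: P1 chooses H (5 vs 4)
Stage 2: P2: F->0, A->2 (anticipating H). Choose A
Stage 1: P1: O->1, E->5 (anticipating A, H). Choose E
SPE path: E -> A -> H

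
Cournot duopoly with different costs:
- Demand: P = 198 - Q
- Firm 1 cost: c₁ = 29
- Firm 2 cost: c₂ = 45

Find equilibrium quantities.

q₁* = 61.67, q₂* = 45.67

Work:
Reaction: q₁ = (198 - 29 - q₂)/2
Reaction: q₂ = (198 - 45 - q₁)/2
Solve simultaneously:
q₁* = (198 - 2×29 + 45)/3 = 61.67
q₂* = (198 - 2×45 + 29)/3 = 45.67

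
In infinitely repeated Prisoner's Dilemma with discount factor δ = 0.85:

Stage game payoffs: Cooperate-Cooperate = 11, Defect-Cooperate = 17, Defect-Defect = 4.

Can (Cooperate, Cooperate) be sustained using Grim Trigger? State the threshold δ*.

δ* = 0.4615; since δ = 0.85 ≥ 0.4615, cooperation can be sustained

Work:
For Grim Trigger:
Cooperate forever: 11/(1-δ)
Defect then punished: 17 + 4·δ/(1-δ)
Need: 11/(1-δ) ≥ 17 + 4·δ/(1-δ)
Solving: δ ≥ (T-R)/(T-P) = (17-11)/(17-4) = 0.4615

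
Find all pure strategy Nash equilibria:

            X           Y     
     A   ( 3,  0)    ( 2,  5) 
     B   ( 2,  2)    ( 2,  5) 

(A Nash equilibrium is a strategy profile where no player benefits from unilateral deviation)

Nash equilibrium: (A, Y), (B, Y)

Work:
Best responses:
  P1 vs X: payoffs [3, 2] → best response A (payoff 3)
  P1 vs Y: payoffs [2, 2] → best response A/B (payoff 2)
  P2 vs A: payoffs [0, 5] → best response Y (payoff 5)
  P2 vs B: payoffs [2, 5] → best response Y (payoff 5)
Mutual best responses: (A,Y), (B,Y) → Nash equilibria.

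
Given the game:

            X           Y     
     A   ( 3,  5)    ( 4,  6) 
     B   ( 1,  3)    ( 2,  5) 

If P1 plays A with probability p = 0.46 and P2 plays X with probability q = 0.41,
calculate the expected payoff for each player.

E[P1] = 2.51, E[P2] = 4.8286

Work:
E[P1] = p·q·π₁(A,X) + p·(1-q)·π₁(A,Y) + (1-p)·q·π₁(B,X) + (1-p)·(1-q)·π₁(B,Y)
= 0.46·0.41·3 + 0.46·0.59·4 + 0.54·0.41·1 + 0.54·0.59·2
= 2.51

E[P2] = 4.8286 (similar calculation)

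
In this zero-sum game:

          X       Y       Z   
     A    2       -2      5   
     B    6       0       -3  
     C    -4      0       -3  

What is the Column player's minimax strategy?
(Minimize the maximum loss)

Column should play Y, value = 0

Work:
Column player minimizes Row's maximum payoff:
Column X: max payoff to Row = 6
Column Y: max payoff to Row = 0
Column Z: max payoff to Row = 5
Minimum is 0, achieved by column Y.
Minimax strategy: Y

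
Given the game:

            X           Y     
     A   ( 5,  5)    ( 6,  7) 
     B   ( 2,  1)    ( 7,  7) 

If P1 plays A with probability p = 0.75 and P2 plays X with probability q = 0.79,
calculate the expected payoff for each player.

E[P1] = 4.67, E[P2] = 4.63

Work:
E[P1] = p·q·π₁(A,X) + p·(1-q)·π₁(A,Y) + (1-p)·q·π₁(B,X) + (1-p)·(1-q)·π₁(B,Y)
= 0.75·0.79·5 + 0.75·0.21·6 + 0.25·0.79·2 + 0.25·0.21·7
= 4.67

E[P2] = 4.63 (similar calculation)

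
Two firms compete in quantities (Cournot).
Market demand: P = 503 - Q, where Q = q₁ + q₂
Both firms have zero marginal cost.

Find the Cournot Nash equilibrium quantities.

q₁* = q₂* = 167.67; P* = 167.67

Work:
Profit: π_i = P·q_i = (a - q_i - q_j)·q_i
FOC: ∂π_i/∂q_i = a - 2q_i - q_j = 0
Reaction function: q_i = (503 - q_j)/2
Symmetry: q* = 503/3 = 167.67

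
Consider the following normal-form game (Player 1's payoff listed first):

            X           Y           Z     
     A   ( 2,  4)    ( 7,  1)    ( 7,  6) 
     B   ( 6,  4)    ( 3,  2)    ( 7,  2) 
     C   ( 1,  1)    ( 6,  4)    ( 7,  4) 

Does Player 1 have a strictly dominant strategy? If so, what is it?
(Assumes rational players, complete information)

No strictly dominant strategy exists for Player 1

Work:
A strategy strictly dominates another if it gives a strictly higher payoff against every opponent action. Compare each pair of P1's strategies column-by-column:
  A vs B: [2 vs 6, 7 vs 3, 7 vs 7] → A does not strictly dominate B (column X: 2 ≤ 6)
  A vs C: [2 vs 1, 7 vs 6, 7 vs 7] → A does not strictly dominate C (column Z: 7 ≤ 7)
  B vs A: [6 vs 2, 3 vs 7, 7 vs 7] → B does not strictly dominate A (column Y: 3 ≤ 7)
  B vs C: [6 vs 1, 3 vs 6, 7 vs 7] → B does not strictly dominate C (column Y: 3 ≤ 6)
  C vs A: [1 vs 2, 6 vs 7, 7 vs 7] → C does not strictly dominate A (column X: 1 ≤ 2)
  C vs B: [1 vs 6, 6 vs 3, 7 vs 7] → C does not strictly dominate B (column X: 1 ≤ 6)
No single strategy strictly dominates all others → no strictly dominant strategy.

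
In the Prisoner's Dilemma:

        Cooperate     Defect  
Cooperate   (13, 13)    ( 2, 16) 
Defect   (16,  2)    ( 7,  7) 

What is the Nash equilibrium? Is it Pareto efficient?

(Defect, Defect) is NE; not Pareto efficient

Work:
Defect dominates Cooperate for both players:
If P2 cooperates: Defect (16) > Cooperate (13)
If P2 defects: Defect (7) > Cooperate (2)
NE: (Defect, Defect) with payoff (7, 7)
But (Cooperate, Cooperate) = (13, 13) Pareto dominates (7, 7)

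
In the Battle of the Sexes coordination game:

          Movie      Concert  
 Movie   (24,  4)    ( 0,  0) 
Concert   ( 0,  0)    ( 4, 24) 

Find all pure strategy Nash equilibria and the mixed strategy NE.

Pure NE: (Movie, Movie) and (Concert, Concert); Mixed NE: p = 0.8571, q = 0.1429

Work:
Check pure NE:
(Movie, Movie): (24, 4) - no unilateral deviation beneficial
(Concert, Concert): (4, 24) - no unilateral deviation beneficial
Mixed NE: P1 plays Movie with p = 0.8571, P2 plays Movie with q = 0.1429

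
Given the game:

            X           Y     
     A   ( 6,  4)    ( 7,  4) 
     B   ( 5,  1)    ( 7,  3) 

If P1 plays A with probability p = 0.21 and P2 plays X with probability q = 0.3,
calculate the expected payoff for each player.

E[P1] = 6.463, E[P2] = 2.736

Work:
E[P1] = p·q·π₁(A,X) + p·(1-q)·π₁(A,Y) + (1-p)·q·π₁(B,X) + (1-p)·(1-q)·π₁(B,Y)
= 0.21·0.3·6 + 0.21·0.7·7 + 0.79·0.3·5 + 0.79·0.7·7
= 6.463

E[P2] = 2.736 (similar calculation)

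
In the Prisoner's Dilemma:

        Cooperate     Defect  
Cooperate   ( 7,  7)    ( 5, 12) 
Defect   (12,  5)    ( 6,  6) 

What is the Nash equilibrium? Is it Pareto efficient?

(Defect, Defect) is NE; not Pareto efficient

Work:
Defect dominates Cooperate for both players:
If P2 cooperates: Defect (12) > Cooperate (7)
If P2 defects: Defect (6) > Cooperate (5)
NE: (Defect, Defect) with payoff (6, 6)
But (Cooperate, Cooperate) = (7, 7) Pareto dominates (6, 6)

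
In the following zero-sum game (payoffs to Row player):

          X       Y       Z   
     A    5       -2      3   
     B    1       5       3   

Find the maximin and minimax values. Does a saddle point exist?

Maximin = 1, Minimax = 3, Saddle: False

Work:
Row minimums: [-2, 1] → maximin = 1
Column maximums: [5, 5, 3] → minimax = 3
No saddle point (maximin ≠ minimax). Mixed strategy needed.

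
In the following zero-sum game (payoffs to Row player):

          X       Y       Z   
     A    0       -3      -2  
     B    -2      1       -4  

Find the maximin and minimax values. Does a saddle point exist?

Maximin = -3, Minimax = -2, Saddle: False

Work:
Row minimums: [-3, -4] → maximin = -3
Column maximums: [0, 1, -2] → minimax = -2
No saddle point (maximin ≠ minimax). Mixed strategy needed.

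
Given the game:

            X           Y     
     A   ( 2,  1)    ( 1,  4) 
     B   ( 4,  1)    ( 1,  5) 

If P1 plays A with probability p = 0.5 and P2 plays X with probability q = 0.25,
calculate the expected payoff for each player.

E[P1] = 1.5, E[P2] = 3.625

Work:
E[P1] = p·q·π₁(A,X) + p·(1-q)·π₁(A,Y) + (1-p)·q·π₁(B,X) + (1-p)·(1-q)·π₁(B,Y)
= 0.5·0.25·2 + 0.5·0.75·1 + 0.5·0.25·4 + 0.5·0.75·1
= 1.5

E[P2] = 3.625 (similar calculation)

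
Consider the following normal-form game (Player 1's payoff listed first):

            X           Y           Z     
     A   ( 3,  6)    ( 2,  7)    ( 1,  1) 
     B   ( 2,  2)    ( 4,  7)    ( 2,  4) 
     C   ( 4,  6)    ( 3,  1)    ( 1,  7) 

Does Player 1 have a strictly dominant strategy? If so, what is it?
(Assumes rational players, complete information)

No strictly dominant strategy exists for Player 1

Work:
A strategy strictly dominates another if it gives a strictly higher payoff against every opponent action. Compare each pair of P1's strategies column-by-column:
  A vs B: [3 vs 2, 2 vs 4, 1 vs 2] → A does not strictly dominate B (column Y: 2 ≤ 4)
  A vs C: [3 vs 4, 2 vs 3, 1 vs 1] → A does not strictly dominate C (column X: 3 ≤ 4)
  B vs A: [2 vs 3, 4 vs 2, 2 vs 1] → B does not strictly dominate A (column X: 2 ≤ 3)
  B vs C: [2 vs 4, 4 vs 3, 2 vs 1] → B does not strictly dominate C (column X: 2 ≤ 4)
  C vs A: [4 vs 3, 3 vs 2, 1 vs 1] → C does not strictly dominate A (column Z: 1 ≤ 1)
  C vs B: [4 vs 2, 3 vs 4, 1 vs 2] → C does not strictly dominate B (column Y: 3 ≤ 4)
No single strategy strictly dominates all others → no strictly dominant strategy.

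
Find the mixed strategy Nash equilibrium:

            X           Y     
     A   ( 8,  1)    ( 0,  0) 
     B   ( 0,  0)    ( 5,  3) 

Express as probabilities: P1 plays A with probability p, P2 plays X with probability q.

p = 0.75, q = 0.3846

Work:
Find probabilities that make opponent indifferent:
P2 chooses q to make P1 indifferent between A and B
P1 chooses p to make P2 indifferent between X and Y
Mixed NE: P1 plays (A: 0.75, B: 0.25), P2 plays (X: 0.3846, Y: 0.6154)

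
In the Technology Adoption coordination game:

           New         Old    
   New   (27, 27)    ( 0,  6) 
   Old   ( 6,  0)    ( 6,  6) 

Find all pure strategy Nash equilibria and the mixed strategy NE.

Pure NE: (New, New) and (Old, Old); Mixed NE: p = 0.2222, q = 0.2222

Work:
Check pure NE:
(New, New): (27, 27) - no unilateral deviation beneficial
(Old, Old): (6, 6) - no unilateral deviation beneficial
Mixed NE: P1 plays New with p = 0.2222, P2 plays New with q = 0.2222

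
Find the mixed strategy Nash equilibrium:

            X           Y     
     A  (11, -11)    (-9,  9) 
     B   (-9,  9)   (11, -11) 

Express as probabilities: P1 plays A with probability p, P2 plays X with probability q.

p = 0.5, q = 0.5

Work:
Find probabilities that make opponent indifferent:
P2 chooses q to make P1 indifferent between A and B
P1 chooses p to make P2 indifferent between X and Y
Mixed NE: P1 plays (A: 0.5, B: 0.5), P2 plays (X: 0.5, Y: 0.5)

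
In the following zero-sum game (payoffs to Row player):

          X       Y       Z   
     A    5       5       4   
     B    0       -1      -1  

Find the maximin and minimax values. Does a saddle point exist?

Maximin = 4, Minimax = 4, Saddle: True

Work:
Row minimums: [4, -1] → maximin = 4
Column maximums: [5, 5, 4] → minimax = 4
Saddle point exists! Game value = 4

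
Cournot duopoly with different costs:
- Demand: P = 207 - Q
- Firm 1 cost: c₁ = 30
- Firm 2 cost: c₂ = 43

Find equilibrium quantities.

q₁* = 63.33, q₂* = 50.33

Work:
Reaction: q₁ = (207 - 30 - q₂)/2
Reaction: q₂ = (207 - 43 - q₁)/2
Solve simultaneously:
q₁* = (207 - 2×30 + 43)/3 = 63.33
q₂* = (207 - 2×43 + 30)/3 = 50.33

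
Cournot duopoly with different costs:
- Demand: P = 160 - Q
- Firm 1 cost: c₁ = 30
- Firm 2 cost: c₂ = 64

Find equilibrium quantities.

q₁* = 54.67, q₂* = 20.67

Work:
Reaction: q₁ = (160 - 30 - q₂)/2
Reaction: q₂ = (160 - 64 - q₁)/2
Solve simultaneously:
q₁* = (160 - 2×30 + 64)/3 = 54.67
q₂* = (160 - 2×64 + 30)/3 = 20.67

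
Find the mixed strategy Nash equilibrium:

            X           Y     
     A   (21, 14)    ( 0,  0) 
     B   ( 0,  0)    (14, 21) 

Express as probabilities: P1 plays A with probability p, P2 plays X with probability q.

p = 0.6, q = 0.4

Work:
Find probabilities that make opponent indifferent:
P2 chooses q to make P1 indifferent between A and B
P1 chooses p to make P2 indifferent between X and Y
Mixed NE: P1 plays (A: 0.6, B: 0.4), P2 plays (X: 0.4, Y: 0.6)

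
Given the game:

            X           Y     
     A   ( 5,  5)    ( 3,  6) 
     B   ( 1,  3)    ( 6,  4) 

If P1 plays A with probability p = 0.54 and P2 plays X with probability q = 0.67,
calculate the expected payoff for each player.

E[P1] = 3.5626, E[P2] = 4.41

Work:
E[P1] = p·q·π₁(A,X) + p·(1-q)·π₁(A,Y) + (1-p)·q·π₁(B,X) + (1-p)·(1-q)·π₁(B,Y)
= 0.54·0.67·5 + 0.54·0.33·3 + 0.46·0.67·1 + 0.46·0.33·6
= 3.5626

E[P2] = 4.41 (similar calculation)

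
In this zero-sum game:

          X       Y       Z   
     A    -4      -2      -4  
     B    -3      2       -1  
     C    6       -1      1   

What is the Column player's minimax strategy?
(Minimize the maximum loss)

Column should play Z, value = 1

Work:
Column player minimizes Row's maximum payoff:
Column X: max payoff to Row = 6
Column Y: max payoff to Row = 2
Column Z: max payoff to Row = 1
Minimum is 1, achieved by column Z.
Minimax strategy: Z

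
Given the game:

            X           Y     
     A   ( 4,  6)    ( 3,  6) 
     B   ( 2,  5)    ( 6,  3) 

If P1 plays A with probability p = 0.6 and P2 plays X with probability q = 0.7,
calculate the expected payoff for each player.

E[P1] = 3.5, E[P2] = 5.36

Work:
E[P1] = p·q·π₁(A,X) + p·(1-q)·π₁(A,Y) + (1-p)·q·π₁(B,X) + (1-p)·(1-q)·π₁(B,Y)
= 0.6·0.7·4 + 0.6·0.3·3 + 0.4·0.7·2 + 0.4·0.3·6
= 3.5

E[P2] = 5.36 (similar calculation)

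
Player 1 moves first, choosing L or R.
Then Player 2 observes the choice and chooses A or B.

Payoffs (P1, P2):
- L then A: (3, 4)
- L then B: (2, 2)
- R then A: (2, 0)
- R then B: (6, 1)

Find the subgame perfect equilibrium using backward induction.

P1 plays R, P2 plays A after L and B after R; Payoff (6, 1)

Work:
Backward induction:
After L: P2 chooses A → P1 gets 3
After R: P2 chooses B → P1 gets 6
P1 chooses R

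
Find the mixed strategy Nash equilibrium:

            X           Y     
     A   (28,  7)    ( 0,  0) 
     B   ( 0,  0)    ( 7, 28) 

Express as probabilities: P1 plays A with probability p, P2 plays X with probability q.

p = 0.8, q = 0.2

Work:
Find probabilities that make opponent indifferent:
P2 chooses q to make P1 indifferent between A and B
P1 chooses p to make P2 indifferent between X and Y
Mixed NE: P1 plays (A: 0.8, B: 0.2), P2 plays (X: 0.2, Y: 0.8)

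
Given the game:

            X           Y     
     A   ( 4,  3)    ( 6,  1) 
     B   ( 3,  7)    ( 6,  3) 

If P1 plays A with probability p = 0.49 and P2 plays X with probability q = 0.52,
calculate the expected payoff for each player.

E[P1] = 4.6948, E[P2] = 3.5904

Work:
E[P1] = p·q·π₁(A,X) + p·(1-q)·π₁(A,Y) + (1-p)·q·π₁(B,X) + (1-p)·(1-q)·π₁(B,Y)
= 0.49·0.52·4 + 0.49·0.48·6 + 0.51·0.52·3 + 0.51·0.48·6
= 4.6948

E[P2] = 3.5904 (similar calculation)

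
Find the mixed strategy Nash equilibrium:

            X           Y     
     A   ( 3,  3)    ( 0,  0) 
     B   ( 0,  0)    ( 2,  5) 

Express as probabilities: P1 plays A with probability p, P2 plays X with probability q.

p = 0.625, q = 0.4

Work:
Find probabilities that make opponent indifferent:
P2 chooses q to make P1 indifferent between A and B
P1 chooses p to make P2 indifferent between X and Y
Mixed NE: P1 plays (A: 0.625, B: 0.375), P2 plays (X: 0.4, Y: 0.6)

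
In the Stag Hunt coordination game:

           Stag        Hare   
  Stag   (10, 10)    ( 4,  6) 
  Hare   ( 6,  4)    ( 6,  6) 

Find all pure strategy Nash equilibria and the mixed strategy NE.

Pure NE: (Stag, Stag) and (Hare, Hare); Mixed NE: p = 0.3333, q = 0.3333

Work:
Check pure NE:
(Stag, Stag): (10, 10) - no unilateral deviation beneficial
(Hare, Hare): (6, 6) - no unilateral deviation beneficial
Mixed NE: P1 plays Stag with p = 0.3333, P2 plays Stag with q = 0.3333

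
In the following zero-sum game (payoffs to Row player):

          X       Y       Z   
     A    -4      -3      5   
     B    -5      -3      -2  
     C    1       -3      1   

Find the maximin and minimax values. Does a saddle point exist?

Maximin = -3, Minimax = -3, Saddle: True

Work:
Row minimums: [-4, -5, -3] → maximin = -3
Column maximums: [1, -3, 5] → minimax = -3
Saddle point exists! Game value = -3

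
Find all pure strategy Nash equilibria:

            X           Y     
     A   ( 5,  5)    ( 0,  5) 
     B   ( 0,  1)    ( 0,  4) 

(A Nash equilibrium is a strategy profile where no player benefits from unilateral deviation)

Nash equilibrium: (A, X), (A, Y), (B, Y)

Work:
Best responses:
  P1 vs X: payoffs [5, 0] → best response A (payoff 5)
  P1 vs Y: payoffs [0, 0] → best response A/B (payoff 0)
  P2 vs A: payoffs [5, 5] → best response X/Y (payoff 5)
  P2 vs B: payoffs [1, 4] → best response Y (payoff 4)
Mutual best responses: (A,X), (A,Y), (B,Y) → Nash equilibria.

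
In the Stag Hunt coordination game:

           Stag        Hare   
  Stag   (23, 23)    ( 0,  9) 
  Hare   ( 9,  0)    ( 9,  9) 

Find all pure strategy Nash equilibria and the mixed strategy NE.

Pure NE: (Stag, Stag) and (Hare, Hare); Mixed NE: p = 0.3913, q = 0.3913

Work:
Check pure NE:
(Stag, Stag): (23, 23) - no unilateral deviation beneficial
(Hare, Hare): (9, 9) - no unilateral deviation beneficial
Mixed NE: P1 plays Stag with p = 0.3913, P2 plays Stag with q = 0.3913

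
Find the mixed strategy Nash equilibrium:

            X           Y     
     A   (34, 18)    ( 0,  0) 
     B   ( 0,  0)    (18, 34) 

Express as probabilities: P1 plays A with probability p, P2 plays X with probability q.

p = 0.6538, q = 0.3462

Work:
Find probabilities that make opponent indifferent:
P2 chooses q to make P1 indifferent between A and B
P1 chooses p to make P2 indifferent between X and Y
Mixed NE: P1 plays (A: 0.6538, B: 0.3462), P2 plays (X: 0.3462, Y: 0.6538)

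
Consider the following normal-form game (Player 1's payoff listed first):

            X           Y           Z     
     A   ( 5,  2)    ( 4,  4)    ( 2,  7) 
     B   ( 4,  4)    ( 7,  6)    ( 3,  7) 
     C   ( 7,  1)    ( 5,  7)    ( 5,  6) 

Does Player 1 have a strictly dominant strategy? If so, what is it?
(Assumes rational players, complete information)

No strictly dominant strategy exists for Player 1

Work:
A strategy strictly dominates another if it gives a strictly higher payoff against every opponent action. Compare each pair of P1's strategies column-by-column:
  A vs B: [5 vs 4, 4 vs 7, 2 vs 3] → A does not strictly dominate B (column Y: 4 ≤ 7)
  A vs C: [5 vs 7, 4 vs 5, 2 vs 5] → A does not strictly dominate C (column X: 5 ≤ 7)
  B vs A: [4 vs 5, 7 vs 4, 3 vs 2] → B does not strictly dominate A (column X: 4 ≤ 5)
  B vs C: [4 vs 7, 7 vs 5, 3 vs 5] → B does not strictly dominate C (column X: 4 ≤ 7)
  C vs A: [7 vs 5, 5 vs 4, 5 vs 2] → C strictly dominates A
  C vs B: [7 vs 4, 5 vs 7, 5 vs 3] → C does not strictly dominate B (column Y: 5 ≤ 7)
No single strategy strictly dominates all others → no strictly dominant strategy.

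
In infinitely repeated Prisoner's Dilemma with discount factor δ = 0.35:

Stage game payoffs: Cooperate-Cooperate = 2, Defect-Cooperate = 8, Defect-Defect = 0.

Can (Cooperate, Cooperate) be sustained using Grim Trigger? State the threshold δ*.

δ* = 0.75; since δ = 0.35 < 0.75, cooperation cannot be sustained

Work:
For Grim Trigger:
Cooperate forever: 2/(1-δ)
Defect then punished: 8 + 0·δ/(1-δ)
Need: 2/(1-δ) ≥ 8 + 0·δ/(1-δ)
Solving: δ ≥ (T-R)/(T-P) = (8-2)/(8-0) = 0.75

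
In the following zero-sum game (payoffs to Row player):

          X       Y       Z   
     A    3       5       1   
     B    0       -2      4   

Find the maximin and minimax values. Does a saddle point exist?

Maximin = 1, Minimax = 3, Saddle: False

Work:
Row minimums: [1, -2] → maximin = 1
Column maximums: [3, 5, 4] → minimax = 3
No saddle point (maximin ≠ minimax). Mixed strategy needed.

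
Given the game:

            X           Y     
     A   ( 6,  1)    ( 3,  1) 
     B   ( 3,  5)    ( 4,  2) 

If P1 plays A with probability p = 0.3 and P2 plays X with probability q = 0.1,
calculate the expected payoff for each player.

E[P1] = 3.72, E[P2] = 1.91

Work:
E[P1] = p·q·π₁(A,X) + p·(1-q)·π₁(A,Y) + (1-p)·q·π₁(B,X) + (1-p)·(1-q)·π₁(B,Y)
= 0.3·0.1·6 + 0.3·0.9·3 + 0.7·0.1·3 + 0.7·0.9·4
= 3.72

E[P2] = 1.91 (similar calculation)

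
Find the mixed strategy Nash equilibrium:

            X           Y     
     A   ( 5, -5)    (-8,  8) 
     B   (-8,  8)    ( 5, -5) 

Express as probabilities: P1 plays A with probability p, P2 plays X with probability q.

p = 0.5, q = 0.5

Work:
Find probabilities that make opponent indifferent:
P2 chooses q to make P1 indifferent between A and B
P1 chooses p to make P2 indifferent between X and Y
Mixed NE: P1 plays (A: 0.5, B: 0.5), P2 plays (X: 0.5, Y: 0.5)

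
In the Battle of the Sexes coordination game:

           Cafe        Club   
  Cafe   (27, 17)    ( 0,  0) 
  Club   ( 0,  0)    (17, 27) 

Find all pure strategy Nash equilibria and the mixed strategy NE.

Pure NE: (Cafe, Cafe) and (Club, Club); Mixed NE: p = 0.6136, q = 0.3864

Work:
Check pure NE:
(Cafe, Cafe): (27, 17) - no unilateral deviation beneficial
(Club, Club): (17, 27) - no unilateral deviation beneficial
Mixed NE: P1 plays Cafe with p = 0.6136, P2 plays Cafe with q = 0.3864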